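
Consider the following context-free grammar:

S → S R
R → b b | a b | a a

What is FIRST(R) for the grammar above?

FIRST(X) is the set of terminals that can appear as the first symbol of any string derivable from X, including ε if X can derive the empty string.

We compute FIRST(R) using the standard algorithm.
FIRST(R) = {a, b}
FIRST(S) = {}
Therefore, FIRST(R) = {a, b}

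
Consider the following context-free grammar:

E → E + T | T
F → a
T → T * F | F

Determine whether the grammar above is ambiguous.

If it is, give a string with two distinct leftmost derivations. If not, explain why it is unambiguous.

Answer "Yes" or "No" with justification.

No - the grammar is unambiguous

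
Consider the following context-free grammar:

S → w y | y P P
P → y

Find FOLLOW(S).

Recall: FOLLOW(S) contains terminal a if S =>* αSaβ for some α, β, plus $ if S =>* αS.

We compute FOLLOW(S) using the standard algorithm.
FOLLOW(S) starts with {$}.
FIRST(P) = {y}
FIRST(S) = {w, y}
FOLLOW(P) = {$, y}
FOLLOW(S) = {$}
Therefore, FOLLOW(S) = {$}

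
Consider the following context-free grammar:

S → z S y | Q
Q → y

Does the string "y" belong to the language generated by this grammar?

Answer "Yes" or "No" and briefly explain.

Yes - a valid derivation exists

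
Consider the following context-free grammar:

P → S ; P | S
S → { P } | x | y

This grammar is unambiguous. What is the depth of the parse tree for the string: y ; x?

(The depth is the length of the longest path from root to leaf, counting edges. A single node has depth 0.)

3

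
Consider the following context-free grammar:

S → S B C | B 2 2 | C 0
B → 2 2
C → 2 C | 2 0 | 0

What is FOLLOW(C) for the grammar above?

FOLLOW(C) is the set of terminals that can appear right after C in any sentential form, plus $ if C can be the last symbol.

We compute FOLLOW(C) using the standard algorithm.
FOLLOW(S) starts with {$}.
FIRST(B) = {2}
FIRST(C) = {0, 2}
FIRST(S) = {0, 2}
FOLLOW(B) = {0, 2}
FOLLOW(C) = {$, 0, 2}
FOLLOW(S) = {$, 2}
Therefore, FOLLOW(C) = {$, 0, 2}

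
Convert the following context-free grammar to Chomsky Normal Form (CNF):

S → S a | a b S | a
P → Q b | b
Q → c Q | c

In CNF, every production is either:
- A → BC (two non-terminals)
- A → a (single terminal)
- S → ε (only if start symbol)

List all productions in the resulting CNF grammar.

TA → a; TB → b; S → a; P → b; TC → c; Q → c; S → S TA; S → TA X0; X0 → TB S; P → Q TB; Q → TC Q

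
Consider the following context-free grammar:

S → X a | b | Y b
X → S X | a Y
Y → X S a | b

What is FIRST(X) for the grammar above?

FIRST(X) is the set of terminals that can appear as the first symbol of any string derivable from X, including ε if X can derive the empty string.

We compute FIRST(X) using the standard algorithm.
FIRST(S) = {a, b}
FIRST(X) = {a, b}
FIRST(Y) = {a, b}
Therefore, FIRST(X) = {a, b}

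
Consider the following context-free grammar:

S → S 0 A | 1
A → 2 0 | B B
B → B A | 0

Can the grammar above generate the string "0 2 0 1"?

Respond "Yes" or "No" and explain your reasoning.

No - no valid derivation exists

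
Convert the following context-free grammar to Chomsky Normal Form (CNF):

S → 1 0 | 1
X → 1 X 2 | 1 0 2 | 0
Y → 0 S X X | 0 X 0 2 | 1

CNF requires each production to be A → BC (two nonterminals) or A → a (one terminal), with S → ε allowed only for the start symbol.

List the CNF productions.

T1 → 1; T0 → 0; S → 1; T2 → 2; X → 0; Y → 1; S → T1 T0; X → T1 X0; X0 → X T2; X → T1 X1; X1 → T0 T2; Y → T0 X2; X2 → S X3; X3 → X X; Y → T0 X4; X4 → X X5; X5 → T0 T2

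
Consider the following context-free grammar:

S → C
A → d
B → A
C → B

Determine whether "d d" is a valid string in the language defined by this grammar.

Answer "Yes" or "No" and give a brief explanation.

No - no valid derivation exists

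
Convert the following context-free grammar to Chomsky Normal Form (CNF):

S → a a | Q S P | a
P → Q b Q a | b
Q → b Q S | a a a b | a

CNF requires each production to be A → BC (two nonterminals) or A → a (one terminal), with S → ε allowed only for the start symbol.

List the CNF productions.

TA → a; S → a; TB → b; P → b; Q → a; S → TA TA; S → Q X0; X0 → S P; P → Q X1; X1 → TB X2; X2 → Q TA; Q → TB X3; X3 → Q S; Q → TA X4; X4 → TA X5; X5 → TA TB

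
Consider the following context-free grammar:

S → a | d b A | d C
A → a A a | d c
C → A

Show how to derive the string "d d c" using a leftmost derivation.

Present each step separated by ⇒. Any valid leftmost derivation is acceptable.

S ⇒ d C ⇒ d A ⇒ d d c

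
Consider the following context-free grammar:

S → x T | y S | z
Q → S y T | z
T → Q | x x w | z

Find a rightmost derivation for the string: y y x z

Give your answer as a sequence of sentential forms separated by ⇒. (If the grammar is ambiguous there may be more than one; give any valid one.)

S ⇒ y S ⇒ y y S ⇒ y y x T ⇒ y y x z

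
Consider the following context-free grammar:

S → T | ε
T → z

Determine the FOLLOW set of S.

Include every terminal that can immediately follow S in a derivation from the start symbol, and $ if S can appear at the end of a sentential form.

We compute FOLLOW(S) using the standard algorithm.
FOLLOW(S) starts with {$}.
FIRST(S) = {z, ε}
FIRST(T) = {z}
FOLLOW(S) = {$}
FOLLOW(T) = {$}
Therefore, FOLLOW(S) = {$}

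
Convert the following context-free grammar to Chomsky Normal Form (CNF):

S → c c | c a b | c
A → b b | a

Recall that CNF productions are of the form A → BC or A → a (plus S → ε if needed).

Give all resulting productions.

TC → c; TA → a; TB → b; S → c; A → a; S → TC TC; S → TC X0; X0 → TA TB; A → TB TB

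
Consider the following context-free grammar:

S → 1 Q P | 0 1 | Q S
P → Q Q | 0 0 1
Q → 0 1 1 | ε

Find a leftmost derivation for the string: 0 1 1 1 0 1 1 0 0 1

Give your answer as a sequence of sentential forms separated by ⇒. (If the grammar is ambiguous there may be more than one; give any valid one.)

S ⇒ Q S ⇒ 0 1 1 S ⇒ 0 1 1 1 Q P ⇒ 0 1 1 1 0 1 1 P ⇒ 0 1 1 1 0 1 1 0 0 1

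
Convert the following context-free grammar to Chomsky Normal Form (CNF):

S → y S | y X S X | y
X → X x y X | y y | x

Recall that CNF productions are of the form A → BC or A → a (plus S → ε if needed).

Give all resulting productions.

TY → y; S → y; TX → x; X → x; S → TY S; S → TY X0; X0 → X X1; X1 → S X; X → X X2; X2 → TX X3; X3 → TY X; X → TY TY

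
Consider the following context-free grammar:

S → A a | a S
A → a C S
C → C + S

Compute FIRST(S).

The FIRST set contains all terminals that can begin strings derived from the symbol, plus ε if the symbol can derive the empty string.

We compute FIRST(S) using the standard algorithm.
FIRST(A) = {a}
FIRST(C) = {}
FIRST(S) = {a}
Therefore, FIRST(S) = {a}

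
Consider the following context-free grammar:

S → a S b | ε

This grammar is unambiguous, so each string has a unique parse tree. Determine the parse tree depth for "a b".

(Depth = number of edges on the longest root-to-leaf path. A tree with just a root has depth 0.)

2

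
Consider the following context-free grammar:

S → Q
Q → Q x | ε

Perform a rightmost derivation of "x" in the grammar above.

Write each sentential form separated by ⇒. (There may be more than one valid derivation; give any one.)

S ⇒ Q ⇒ Q x ⇒ x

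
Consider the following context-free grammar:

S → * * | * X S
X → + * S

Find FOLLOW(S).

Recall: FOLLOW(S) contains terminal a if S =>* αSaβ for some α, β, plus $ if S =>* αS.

We compute FOLLOW(S) using the standard algorithm.
FOLLOW(S) starts with {$}.
FIRST(S) = {*}
FIRST(X) = {+}
FOLLOW(S) = {$, *}
FOLLOW(X) = {*}
Therefore, FOLLOW(S) = {$, *}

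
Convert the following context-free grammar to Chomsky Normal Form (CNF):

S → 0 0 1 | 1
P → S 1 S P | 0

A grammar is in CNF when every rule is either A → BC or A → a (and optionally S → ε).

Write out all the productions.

T0 → 0; T1 → 1; S → 1; P → 0; S → T0 X0; X0 → T0 T1; P → S X1; X1 → T1 X2; X2 → S P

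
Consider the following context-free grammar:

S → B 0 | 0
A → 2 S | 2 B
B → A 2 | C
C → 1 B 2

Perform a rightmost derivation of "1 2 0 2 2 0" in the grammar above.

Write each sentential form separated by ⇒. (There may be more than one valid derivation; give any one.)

S ⇒ B 0 ⇒ C 0 ⇒ 1 B 2 0 ⇒ 1 A 2 2 0 ⇒ 1 2 S 2 2 0 ⇒ 1 2 0 2 2 0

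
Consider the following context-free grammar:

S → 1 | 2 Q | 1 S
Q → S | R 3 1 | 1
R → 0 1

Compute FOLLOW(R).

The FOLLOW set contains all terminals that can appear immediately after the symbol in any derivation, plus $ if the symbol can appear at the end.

We compute FOLLOW(R) using the standard algorithm.
FOLLOW(S) starts with {$}.
FIRST(Q) = {0, 1, 2}
FIRST(R) = {0}
FIRST(S) = {1, 2}
FOLLOW(Q) = {$}
FOLLOW(R) = {3}
FOLLOW(S) = {$}
Therefore, FOLLOW(R) = {3}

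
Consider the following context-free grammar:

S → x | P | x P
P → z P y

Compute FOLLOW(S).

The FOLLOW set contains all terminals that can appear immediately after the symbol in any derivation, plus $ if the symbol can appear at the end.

We compute FOLLOW(S) using the standard algorithm.
FOLLOW(S) starts with {$}.
FIRST(P) = {z}
FIRST(S) = {x, z}
FOLLOW(P) = {$, y}
FOLLOW(S) = {$}
Therefore, FOLLOW(S) = {$}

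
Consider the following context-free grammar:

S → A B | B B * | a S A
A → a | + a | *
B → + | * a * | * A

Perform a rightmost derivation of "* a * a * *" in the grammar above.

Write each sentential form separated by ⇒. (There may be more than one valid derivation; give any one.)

S ⇒ B B * ⇒ B * a * * ⇒ * A * a * * ⇒ * a * a * *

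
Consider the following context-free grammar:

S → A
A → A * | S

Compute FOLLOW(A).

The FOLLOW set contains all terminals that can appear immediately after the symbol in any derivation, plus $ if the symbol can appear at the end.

We compute FOLLOW(A) using the standard algorithm.
FOLLOW(S) starts with {$}.
FIRST(A) = {}
FIRST(S) = {}
FOLLOW(A) = {$, *}
FOLLOW(S) = {$, *}
Therefore, FOLLOW(A) = {$, *}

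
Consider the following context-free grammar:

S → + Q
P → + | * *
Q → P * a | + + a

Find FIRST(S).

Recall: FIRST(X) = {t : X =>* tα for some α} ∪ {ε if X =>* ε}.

We compute FIRST(S) using the standard algorithm.
FIRST(P) = {*, +}
FIRST(Q) = {*, +}
FIRST(S) = {+}
Therefore, FIRST(S) = {+}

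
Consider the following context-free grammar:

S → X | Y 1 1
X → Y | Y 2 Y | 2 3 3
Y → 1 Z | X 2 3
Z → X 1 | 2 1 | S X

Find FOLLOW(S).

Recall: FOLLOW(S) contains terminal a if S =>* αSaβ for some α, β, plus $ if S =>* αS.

We compute FOLLOW(S) using the standard algorithm.
FOLLOW(S) starts with {$}.
FIRST(S) = {1, 2}
FIRST(X) = {1, 2}
FIRST(Y) = {1, 2}
FIRST(Z) = {1, 2}
FOLLOW(S) = {$, 1, 2}
FOLLOW(X) = {$, 1, 2}
FOLLOW(Y) = {$, 1, 2}
FOLLOW(Z) = {$, 1, 2}
Therefore, FOLLOW(S) = {$, 1, 2}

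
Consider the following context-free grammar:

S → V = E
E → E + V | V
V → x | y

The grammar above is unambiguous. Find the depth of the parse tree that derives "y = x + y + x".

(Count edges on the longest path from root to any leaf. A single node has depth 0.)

5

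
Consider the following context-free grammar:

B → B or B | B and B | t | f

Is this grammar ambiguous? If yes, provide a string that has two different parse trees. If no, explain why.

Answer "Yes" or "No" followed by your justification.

Yes - the string 'f or t and f and f and t or t' has two distinct leftmost derivations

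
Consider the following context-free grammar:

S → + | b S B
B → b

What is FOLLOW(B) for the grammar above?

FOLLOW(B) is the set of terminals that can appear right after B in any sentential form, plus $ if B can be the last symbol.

We compute FOLLOW(B) using the standard algorithm.
FOLLOW(S) starts with {$}.
FIRST(B) = {b}
FIRST(S) = {+, b}
FOLLOW(B) = {$, b}
FOLLOW(S) = {$, b}
Therefore, FOLLOW(B) = {$, b}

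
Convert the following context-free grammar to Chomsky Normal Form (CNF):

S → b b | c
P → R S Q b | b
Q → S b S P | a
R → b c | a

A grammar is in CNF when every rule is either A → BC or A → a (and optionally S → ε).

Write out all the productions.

TB → b; S → c; P → b; Q → a; TC → c; R → a; S → TB TB; P → R X0; X0 → S X1; X1 → Q TB; Q → S X2; X2 → TB X3; X3 → S P; R → TB TC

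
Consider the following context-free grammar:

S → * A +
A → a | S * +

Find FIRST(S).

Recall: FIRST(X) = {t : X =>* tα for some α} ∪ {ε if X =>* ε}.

We compute FIRST(S) using the standard algorithm.
FIRST(A) = {*, a}
FIRST(S) = {*}
Therefore, FIRST(S) = {*}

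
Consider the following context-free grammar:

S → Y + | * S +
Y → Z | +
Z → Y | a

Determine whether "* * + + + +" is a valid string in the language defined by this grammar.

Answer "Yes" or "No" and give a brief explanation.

Yes - a valid derivation exists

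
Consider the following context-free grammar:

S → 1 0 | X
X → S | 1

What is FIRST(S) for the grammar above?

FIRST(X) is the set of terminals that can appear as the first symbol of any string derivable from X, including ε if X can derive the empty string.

We compute FIRST(S) using the standard algorithm.
FIRST(S) = {1}
FIRST(X) = {1}
Therefore, FIRST(S) = {1}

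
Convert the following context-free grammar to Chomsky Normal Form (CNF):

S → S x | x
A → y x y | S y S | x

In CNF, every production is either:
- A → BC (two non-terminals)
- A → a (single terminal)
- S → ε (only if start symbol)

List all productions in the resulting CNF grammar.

TX → x; S → x; TY → y; A → x; S → S TX; A → TY X0; X0 → TX TY; A → S X1; X1 → TY S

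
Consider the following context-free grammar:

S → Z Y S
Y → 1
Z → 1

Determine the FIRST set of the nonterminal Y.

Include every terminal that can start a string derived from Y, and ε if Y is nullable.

We compute FIRST(Y) using the standard algorithm.
FIRST(S) = {1}
FIRST(Y) = {1}
FIRST(Z) = {1}
Therefore, FIRST(Y) = {1}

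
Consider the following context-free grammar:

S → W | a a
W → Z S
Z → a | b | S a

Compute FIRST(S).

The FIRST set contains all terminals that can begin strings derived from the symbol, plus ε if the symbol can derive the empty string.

We compute FIRST(S) using the standard algorithm.
FIRST(S) = {a, b}
FIRST(W) = {a, b}
FIRST(Z) = {a, b}
Therefore, FIRST(S) = {a, b}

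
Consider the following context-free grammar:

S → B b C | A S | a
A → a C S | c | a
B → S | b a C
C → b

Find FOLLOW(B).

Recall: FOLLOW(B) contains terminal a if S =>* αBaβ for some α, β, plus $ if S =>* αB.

We compute FOLLOW(B) using the standard algorithm.
FOLLOW(S) starts with {$}.
FIRST(A) = {a, c}
FIRST(B) = {a, b, c}
FIRST(C) = {b}
FIRST(S) = {a, b, c}
FOLLOW(A) = {a, b, c}
FOLLOW(B) = {b}
FOLLOW(C) = {$, a, b, c}
FOLLOW(S) = {$, a, b, c}
Therefore, FOLLOW(B) = {b}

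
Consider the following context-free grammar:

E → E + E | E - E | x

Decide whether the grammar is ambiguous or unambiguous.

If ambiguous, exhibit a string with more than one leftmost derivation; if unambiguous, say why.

Ambiguous - the string 'x + x + x + x - x - x' has two distinct leftmost derivations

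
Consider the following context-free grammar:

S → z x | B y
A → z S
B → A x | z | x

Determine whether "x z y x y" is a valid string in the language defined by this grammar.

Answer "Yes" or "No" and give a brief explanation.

No - no valid derivation exists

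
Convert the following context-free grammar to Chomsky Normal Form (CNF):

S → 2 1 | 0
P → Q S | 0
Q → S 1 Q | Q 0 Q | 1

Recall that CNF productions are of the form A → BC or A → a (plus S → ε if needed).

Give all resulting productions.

T2 → 2; T1 → 1; S → 0; P → 0; T0 → 0; Q → 1; S → T2 T1; P → Q S; Q → S X0; X0 → T1 Q; Q → Q X1; X1 → T0 Q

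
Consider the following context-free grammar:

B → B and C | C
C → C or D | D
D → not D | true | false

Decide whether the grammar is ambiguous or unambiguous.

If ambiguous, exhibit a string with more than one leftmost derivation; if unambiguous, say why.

Unambiguous - every string in the language has a unique leftmost derivation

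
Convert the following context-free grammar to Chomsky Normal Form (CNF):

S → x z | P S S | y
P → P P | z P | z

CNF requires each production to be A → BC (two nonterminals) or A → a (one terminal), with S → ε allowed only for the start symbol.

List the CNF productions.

TX → x; TZ → z; S → y; P → z; S → TX TZ; S → P X0; X0 → S S; P → P P; P → TZ P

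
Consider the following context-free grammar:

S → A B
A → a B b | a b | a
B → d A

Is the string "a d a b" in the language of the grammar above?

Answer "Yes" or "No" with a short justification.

Yes - a valid derivation exists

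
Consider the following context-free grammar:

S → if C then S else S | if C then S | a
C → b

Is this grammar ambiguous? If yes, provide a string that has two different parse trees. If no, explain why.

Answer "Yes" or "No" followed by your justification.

Yes - the string 'if b then if b then a else a' has two distinct leftmost derivations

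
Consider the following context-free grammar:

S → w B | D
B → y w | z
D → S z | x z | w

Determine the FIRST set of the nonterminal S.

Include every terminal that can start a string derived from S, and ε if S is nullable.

We compute FIRST(S) using the standard algorithm.
FIRST(B) = {y, z}
FIRST(D) = {w, x}
FIRST(S) = {w, x}
Therefore, FIRST(S) = {w, x}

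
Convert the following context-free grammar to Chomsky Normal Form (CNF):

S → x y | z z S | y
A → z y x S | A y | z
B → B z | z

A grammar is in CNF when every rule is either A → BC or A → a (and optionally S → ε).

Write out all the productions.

TX → x; TY → y; TZ → z; S → y; A → z; B → z; S → TX TY; S → TZ X0; X0 → TZ S; A → TZ X1; X1 → TY X2; X2 → TX S; A → A TY; B → B TZ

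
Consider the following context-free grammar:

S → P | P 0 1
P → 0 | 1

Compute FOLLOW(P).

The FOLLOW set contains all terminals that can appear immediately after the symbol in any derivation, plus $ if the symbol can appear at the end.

We compute FOLLOW(P) using the standard algorithm.
FOLLOW(S) starts with {$}.
FIRST(P) = {0, 1}
FIRST(S) = {0, 1}
FOLLOW(P) = {$, 0}
FOLLOW(S) = {$}
Therefore, FOLLOW(P) = {$, 0}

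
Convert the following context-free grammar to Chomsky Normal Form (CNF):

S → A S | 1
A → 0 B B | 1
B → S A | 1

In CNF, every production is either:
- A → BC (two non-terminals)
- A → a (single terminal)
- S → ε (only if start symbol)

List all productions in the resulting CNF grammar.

S → 1; T0 → 0; A → 1; B → 1; S → A S; A → T0 X0; X0 → B B; B → S A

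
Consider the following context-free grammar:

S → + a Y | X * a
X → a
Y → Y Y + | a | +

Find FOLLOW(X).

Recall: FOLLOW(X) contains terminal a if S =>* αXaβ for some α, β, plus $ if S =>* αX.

We compute FOLLOW(X) using the standard algorithm.
FOLLOW(S) starts with {$}.
FIRST(S) = {+, a}
FIRST(X) = {a}
FIRST(Y) = {+, a}
FOLLOW(S) = {$}
FOLLOW(X) = {*}
FOLLOW(Y) = {$, +, a}
Therefore, FOLLOW(X) = {*}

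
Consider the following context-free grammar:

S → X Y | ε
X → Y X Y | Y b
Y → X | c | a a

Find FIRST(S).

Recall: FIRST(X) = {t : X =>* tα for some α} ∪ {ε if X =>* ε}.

We compute FIRST(S) using the standard algorithm.
FIRST(S) = {a, c, ε}
FIRST(X) = {a, c}
FIRST(Y) = {a, c}
Therefore, FIRST(S) = {a, c, ε}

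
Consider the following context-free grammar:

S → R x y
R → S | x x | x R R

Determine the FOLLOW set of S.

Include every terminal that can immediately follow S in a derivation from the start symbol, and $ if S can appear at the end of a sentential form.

We compute FOLLOW(S) using the standard algorithm.
FOLLOW(S) starts with {$}.
FIRST(R) = {x}
FIRST(S) = {x}
FOLLOW(R) = {x}
FOLLOW(S) = {$, x}
Therefore, FOLLOW(S) = {$, x}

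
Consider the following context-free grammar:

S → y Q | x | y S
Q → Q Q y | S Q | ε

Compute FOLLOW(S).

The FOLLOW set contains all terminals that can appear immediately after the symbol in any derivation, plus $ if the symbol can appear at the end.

We compute FOLLOW(S) using the standard algorithm.
FOLLOW(S) starts with {$}.
FIRST(Q) = {x, y, ε}
FIRST(S) = {x, y}
FOLLOW(Q) = {$, x, y}
FOLLOW(S) = {$, x, y}
Therefore, FOLLOW(S) = {$, x, y}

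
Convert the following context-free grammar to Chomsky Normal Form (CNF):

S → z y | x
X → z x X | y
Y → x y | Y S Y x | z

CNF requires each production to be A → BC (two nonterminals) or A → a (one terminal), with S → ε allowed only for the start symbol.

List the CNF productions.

TZ → z; TY → y; S → x; TX → x; X → y; Y → z; S → TZ TY; X → TZ X0; X0 → TX X; Y → TX TY; Y → Y X1; X1 → S X2; X2 → Y TX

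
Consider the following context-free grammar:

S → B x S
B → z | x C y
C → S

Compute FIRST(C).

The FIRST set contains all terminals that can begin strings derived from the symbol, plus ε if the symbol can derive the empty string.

We compute FIRST(C) using the standard algorithm.
FIRST(B) = {x, z}
FIRST(C) = {x, z}
FIRST(S) = {x, z}
Therefore, FIRST(C) = {x, z}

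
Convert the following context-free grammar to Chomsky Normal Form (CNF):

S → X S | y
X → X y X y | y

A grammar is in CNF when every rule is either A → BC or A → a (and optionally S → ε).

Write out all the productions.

S → y; TY → y; X → y; S → X S; X → X X0; X0 → TY X1; X1 → X TY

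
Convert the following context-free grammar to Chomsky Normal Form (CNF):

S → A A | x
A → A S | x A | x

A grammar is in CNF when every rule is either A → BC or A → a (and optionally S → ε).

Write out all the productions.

S → x; TX → x; A → x; S → A A; A → A S; A → TX A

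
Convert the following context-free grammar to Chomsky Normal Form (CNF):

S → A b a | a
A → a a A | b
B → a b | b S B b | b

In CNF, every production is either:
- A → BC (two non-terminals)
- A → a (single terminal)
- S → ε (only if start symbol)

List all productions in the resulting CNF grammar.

TB → b; TA → a; S → a; A → b; B → b; S → A X0; X0 → TB TA; A → TA X1; X1 → TA A; B → TA TB; B → TB X2; X2 → S X3; X3 → B TB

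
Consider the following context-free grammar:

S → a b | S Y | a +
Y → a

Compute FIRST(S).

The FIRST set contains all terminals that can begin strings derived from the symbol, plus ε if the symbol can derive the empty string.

We compute FIRST(S) using the standard algorithm.
FIRST(S) = {a}
FIRST(Y) = {a}
Therefore, FIRST(S) = {a}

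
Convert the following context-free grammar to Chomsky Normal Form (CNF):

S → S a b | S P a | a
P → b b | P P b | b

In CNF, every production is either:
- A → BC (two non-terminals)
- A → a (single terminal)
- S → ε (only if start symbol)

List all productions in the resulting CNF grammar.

TA → a; TB → b; S → a; P → b; S → S X0; X0 → TA TB; S → S X1; X1 → P TA; P → TB TB; P → P X2; X2 → P TB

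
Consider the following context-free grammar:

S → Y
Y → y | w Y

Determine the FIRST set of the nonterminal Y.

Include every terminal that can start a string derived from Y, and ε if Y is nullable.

We compute FIRST(Y) using the standard algorithm.
FIRST(S) = {w, y}
FIRST(Y) = {w, y}
Therefore, FIRST(Y) = {w, y}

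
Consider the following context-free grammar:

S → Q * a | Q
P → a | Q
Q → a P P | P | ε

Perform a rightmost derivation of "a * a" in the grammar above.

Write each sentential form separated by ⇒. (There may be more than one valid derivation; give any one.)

S ⇒ Q * a ⇒ P * a ⇒ a * a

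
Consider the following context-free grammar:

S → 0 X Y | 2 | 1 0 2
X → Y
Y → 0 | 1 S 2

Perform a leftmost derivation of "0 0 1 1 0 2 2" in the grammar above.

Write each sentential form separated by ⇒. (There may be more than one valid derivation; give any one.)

S ⇒ 0 X Y ⇒ 0 Y Y ⇒ 0 0 Y ⇒ 0 0 1 S 2 ⇒ 0 0 1 1 0 2 2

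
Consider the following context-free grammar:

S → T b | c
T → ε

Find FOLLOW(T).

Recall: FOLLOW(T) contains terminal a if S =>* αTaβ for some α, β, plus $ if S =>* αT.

We compute FOLLOW(T) using the standard algorithm.
FOLLOW(S) starts with {$}.
FIRST(S) = {b, c}
FIRST(T) = {ε}
FOLLOW(S) = {$}
FOLLOW(T) = {b}
Therefore, FOLLOW(T) = {b}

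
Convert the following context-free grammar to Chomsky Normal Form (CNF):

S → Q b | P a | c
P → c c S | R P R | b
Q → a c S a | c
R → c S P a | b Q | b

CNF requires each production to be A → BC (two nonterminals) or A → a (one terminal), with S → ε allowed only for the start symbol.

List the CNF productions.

TB → b; TA → a; S → c; TC → c; P → b; Q → c; R → b; S → Q TB; S → P TA; P → TC X0; X0 → TC S; P → R X1; X1 → P R; Q → TA X2; X2 → TC X3; X3 → S TA; R → TC X4; X4 → S X5; X5 → P TA; R → TB Q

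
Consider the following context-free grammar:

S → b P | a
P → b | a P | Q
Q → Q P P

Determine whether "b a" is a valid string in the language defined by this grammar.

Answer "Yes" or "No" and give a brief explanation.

No - no valid derivation exists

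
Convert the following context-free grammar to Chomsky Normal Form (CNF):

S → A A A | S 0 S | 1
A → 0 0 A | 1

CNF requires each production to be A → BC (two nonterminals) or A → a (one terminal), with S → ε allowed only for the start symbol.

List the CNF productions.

T0 → 0; S → 1; A → 1; S → A X0; X0 → A A; S → S X1; X1 → T0 S; A → T0 X2; X2 → T0 A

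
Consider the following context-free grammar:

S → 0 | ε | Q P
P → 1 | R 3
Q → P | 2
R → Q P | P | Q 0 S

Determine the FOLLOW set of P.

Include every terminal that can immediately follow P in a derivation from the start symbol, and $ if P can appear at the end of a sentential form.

We compute FOLLOW(P) using the standard algorithm.
FOLLOW(S) starts with {$}.
FIRST(P) = {1, 2}
FIRST(Q) = {1, 2}
FIRST(R) = {1, 2}
FIRST(S) = {0, 1, 2, ε}
FOLLOW(P) = {$, 0, 1, 2, 3}
FOLLOW(Q) = {0, 1, 2}
FOLLOW(R) = {3}
FOLLOW(S) = {$, 3}
Therefore, FOLLOW(P) = {$, 0, 1, 2, 3}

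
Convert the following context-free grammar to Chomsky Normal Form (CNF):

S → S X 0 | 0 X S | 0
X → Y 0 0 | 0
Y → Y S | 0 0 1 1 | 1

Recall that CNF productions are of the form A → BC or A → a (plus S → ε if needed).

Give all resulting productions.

T0 → 0; S → 0; X → 0; T1 → 1; Y → 1; S → S X0; X0 → X T0; S → T0 X1; X1 → X S; X → Y X2; X2 → T0 T0; Y → Y S; Y → T0 X3; X3 → T0 X4; X4 → T1 T1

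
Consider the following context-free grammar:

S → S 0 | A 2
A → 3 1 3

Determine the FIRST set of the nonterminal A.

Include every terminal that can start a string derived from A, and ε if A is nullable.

We compute FIRST(A) using the standard algorithm.
FIRST(A) = {3}
FIRST(S) = {3}
Therefore, FIRST(A) = {3}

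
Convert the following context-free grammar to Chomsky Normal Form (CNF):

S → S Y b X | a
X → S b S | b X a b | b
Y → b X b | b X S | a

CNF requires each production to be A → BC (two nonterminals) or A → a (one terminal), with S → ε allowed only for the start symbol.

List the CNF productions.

TB → b; S → a; TA → a; X → b; Y → a; S → S X0; X0 → Y X1; X1 → TB X; X → S X2; X2 → TB S; X → TB X3; X3 → X X4; X4 → TA TB; Y → TB X5; X5 → X TB; Y → TB X6; X6 → X S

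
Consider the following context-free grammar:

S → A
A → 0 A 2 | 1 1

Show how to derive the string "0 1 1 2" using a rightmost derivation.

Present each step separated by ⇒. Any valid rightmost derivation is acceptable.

S ⇒ A ⇒ 0 A 2 ⇒ 0 1 1 2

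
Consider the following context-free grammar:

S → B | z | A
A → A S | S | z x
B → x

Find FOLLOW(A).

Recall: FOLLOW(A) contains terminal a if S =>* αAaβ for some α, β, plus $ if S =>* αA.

We compute FOLLOW(A) using the standard algorithm.
FOLLOW(S) starts with {$}.
FIRST(A) = {x, z}
FIRST(B) = {x}
FIRST(S) = {x, z}
FOLLOW(A) = {$, x, z}
FOLLOW(B) = {$, x, z}
FOLLOW(S) = {$, x, z}
Therefore, FOLLOW(A) = {$, x, z}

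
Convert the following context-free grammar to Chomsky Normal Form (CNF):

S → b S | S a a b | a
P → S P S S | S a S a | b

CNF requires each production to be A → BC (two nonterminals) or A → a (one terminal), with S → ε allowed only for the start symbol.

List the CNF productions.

TB → b; TA → a; S → a; P → b; S → TB S; S → S X0; X0 → TA X1; X1 → TA TB; P → S X2; X2 → P X3; X3 → S S; P → S X4; X4 → TA X5; X5 → S TA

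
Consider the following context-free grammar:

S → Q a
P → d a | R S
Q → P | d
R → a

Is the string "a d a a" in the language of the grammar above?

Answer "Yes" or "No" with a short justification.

Yes - a valid derivation exists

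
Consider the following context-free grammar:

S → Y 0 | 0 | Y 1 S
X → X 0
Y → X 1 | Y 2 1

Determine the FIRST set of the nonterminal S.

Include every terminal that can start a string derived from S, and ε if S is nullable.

We compute FIRST(S) using the standard algorithm.
FIRST(S) = {0}
FIRST(X) = {}
FIRST(Y) = {}
Therefore, FIRST(S) = {0}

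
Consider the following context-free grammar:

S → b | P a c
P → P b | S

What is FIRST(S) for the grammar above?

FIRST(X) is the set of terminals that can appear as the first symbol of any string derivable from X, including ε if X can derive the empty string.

We compute FIRST(S) using the standard algorithm.
FIRST(P) = {b}
FIRST(S) = {b}
Therefore, FIRST(S) = {b}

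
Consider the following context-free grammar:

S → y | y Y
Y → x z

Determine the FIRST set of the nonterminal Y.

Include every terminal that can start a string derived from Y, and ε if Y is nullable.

We compute FIRST(Y) using the standard algorithm.
FIRST(S) = {y}
FIRST(Y) = {x}
Therefore, FIRST(Y) = {x}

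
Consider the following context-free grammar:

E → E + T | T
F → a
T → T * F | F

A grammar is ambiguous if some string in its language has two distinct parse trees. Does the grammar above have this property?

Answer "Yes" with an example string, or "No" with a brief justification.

No - the grammar is unambiguous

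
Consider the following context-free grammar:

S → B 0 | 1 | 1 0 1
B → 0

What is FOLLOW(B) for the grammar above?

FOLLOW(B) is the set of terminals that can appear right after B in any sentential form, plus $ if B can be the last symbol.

We compute FOLLOW(B) using the standard algorithm.
FOLLOW(S) starts with {$}.
FIRST(B) = {0}
FIRST(S) = {0, 1}
FOLLOW(B) = {0}
FOLLOW(S) = {$}
Therefore, FOLLOW(B) = {0}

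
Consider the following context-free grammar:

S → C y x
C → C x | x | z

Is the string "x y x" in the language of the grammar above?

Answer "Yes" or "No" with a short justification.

Yes - a valid derivation exists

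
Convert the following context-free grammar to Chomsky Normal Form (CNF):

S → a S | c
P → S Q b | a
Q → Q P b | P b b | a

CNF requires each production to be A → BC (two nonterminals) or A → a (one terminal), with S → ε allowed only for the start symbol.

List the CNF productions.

TA → a; S → c; TB → b; P → a; Q → a; S → TA S; P → S X0; X0 → Q TB; Q → Q X1; X1 → P TB; Q → P X2; X2 → TB TB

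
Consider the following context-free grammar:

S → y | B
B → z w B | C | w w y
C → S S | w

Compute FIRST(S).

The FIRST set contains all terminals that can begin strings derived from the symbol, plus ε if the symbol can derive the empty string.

We compute FIRST(S) using the standard algorithm.
FIRST(B) = {w, y, z}
FIRST(C) = {w, y, z}
FIRST(S) = {w, y, z}
Therefore, FIRST(S) = {w, y, z}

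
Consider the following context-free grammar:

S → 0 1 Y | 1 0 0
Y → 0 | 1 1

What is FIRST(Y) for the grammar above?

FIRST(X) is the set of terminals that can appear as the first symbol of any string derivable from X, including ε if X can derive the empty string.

We compute FIRST(Y) using the standard algorithm.
FIRST(S) = {0, 1}
FIRST(Y) = {0, 1}
Therefore, FIRST(Y) = {0, 1}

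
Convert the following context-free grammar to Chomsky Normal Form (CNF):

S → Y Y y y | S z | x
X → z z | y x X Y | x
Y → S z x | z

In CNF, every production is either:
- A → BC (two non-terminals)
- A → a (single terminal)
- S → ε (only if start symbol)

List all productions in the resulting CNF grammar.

TY → y; TZ → z; S → x; TX → x; X → x; Y → z; S → Y X0; X0 → Y X1; X1 → TY TY; S → S TZ; X → TZ TZ; X → TY X2; X2 → TX X3; X3 → X Y; Y → S X4; X4 → TZ TX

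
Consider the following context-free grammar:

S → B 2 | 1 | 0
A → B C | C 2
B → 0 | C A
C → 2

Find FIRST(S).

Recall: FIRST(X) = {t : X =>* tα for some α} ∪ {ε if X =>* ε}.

We compute FIRST(S) using the standard algorithm.
FIRST(A) = {0, 2}
FIRST(B) = {0, 2}
FIRST(C) = {2}
FIRST(S) = {0, 1, 2}
Therefore, FIRST(S) = {0, 1, 2}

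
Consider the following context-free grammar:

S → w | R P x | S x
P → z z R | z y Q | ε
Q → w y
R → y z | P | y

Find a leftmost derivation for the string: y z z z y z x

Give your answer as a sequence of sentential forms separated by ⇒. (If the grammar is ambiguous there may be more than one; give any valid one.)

S ⇒ R P x ⇒ y z P x ⇒ y z z z R x ⇒ y z z z y z x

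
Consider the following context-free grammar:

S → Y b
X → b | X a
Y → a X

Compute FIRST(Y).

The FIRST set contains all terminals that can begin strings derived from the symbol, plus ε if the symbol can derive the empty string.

We compute FIRST(Y) using the standard algorithm.
FIRST(S) = {a}
FIRST(X) = {b}
FIRST(Y) = {a}
Therefore, FIRST(Y) = {a}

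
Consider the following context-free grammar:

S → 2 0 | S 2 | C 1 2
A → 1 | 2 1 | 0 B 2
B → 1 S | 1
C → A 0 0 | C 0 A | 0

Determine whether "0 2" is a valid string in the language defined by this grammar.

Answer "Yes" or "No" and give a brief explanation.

No - no valid derivation exists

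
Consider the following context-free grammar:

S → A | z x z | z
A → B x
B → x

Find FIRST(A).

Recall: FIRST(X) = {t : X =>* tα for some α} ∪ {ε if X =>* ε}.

We compute FIRST(A) using the standard algorithm.
FIRST(A) = {x}
FIRST(B) = {x}
FIRST(S) = {x, z}
Therefore, FIRST(A) = {x}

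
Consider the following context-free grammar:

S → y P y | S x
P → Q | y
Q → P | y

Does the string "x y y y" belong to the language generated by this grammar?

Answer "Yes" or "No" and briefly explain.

No - no valid derivation exists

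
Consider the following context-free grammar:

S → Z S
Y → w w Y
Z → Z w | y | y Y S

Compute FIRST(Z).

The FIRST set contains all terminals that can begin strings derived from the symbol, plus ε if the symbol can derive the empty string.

We compute FIRST(Z) using the standard algorithm.
FIRST(S) = {y}
FIRST(Y) = {w}
FIRST(Z) = {y}
Therefore, FIRST(Z) = {y}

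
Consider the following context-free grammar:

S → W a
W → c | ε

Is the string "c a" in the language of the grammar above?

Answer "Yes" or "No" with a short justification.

Yes - a valid derivation exists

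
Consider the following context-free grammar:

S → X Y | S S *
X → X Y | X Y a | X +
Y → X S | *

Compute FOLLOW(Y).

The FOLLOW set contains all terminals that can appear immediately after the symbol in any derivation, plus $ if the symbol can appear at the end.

We compute FOLLOW(Y) using the standard algorithm.
FOLLOW(S) starts with {$}.
FIRST(S) = {}
FIRST(X) = {}
FIRST(Y) = {*}
FOLLOW(S) = {$, *, +, a}
FOLLOW(X) = {*, +}
FOLLOW(Y) = {$, *, +, a}
Therefore, FOLLOW(Y) = {$, *, +, a}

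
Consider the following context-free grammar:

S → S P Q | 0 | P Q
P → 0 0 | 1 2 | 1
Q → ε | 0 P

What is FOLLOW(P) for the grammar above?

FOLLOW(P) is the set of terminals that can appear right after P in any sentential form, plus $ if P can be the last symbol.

We compute FOLLOW(P) using the standard algorithm.
FOLLOW(S) starts with {$}.
FIRST(P) = {0, 1}
FIRST(Q) = {0, ε}
FIRST(S) = {0, 1}
FOLLOW(P) = {$, 0, 1}
FOLLOW(Q) = {$, 0, 1}
FOLLOW(S) = {$, 0, 1}
Therefore, FOLLOW(P) = {$, 0, 1}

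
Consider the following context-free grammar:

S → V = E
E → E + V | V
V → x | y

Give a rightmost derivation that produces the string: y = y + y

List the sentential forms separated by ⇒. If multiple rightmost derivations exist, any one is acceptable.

S ⇒ V = E ⇒ V = E + V ⇒ V = E + y ⇒ V = V + y ⇒ V = y + y ⇒ y = y + y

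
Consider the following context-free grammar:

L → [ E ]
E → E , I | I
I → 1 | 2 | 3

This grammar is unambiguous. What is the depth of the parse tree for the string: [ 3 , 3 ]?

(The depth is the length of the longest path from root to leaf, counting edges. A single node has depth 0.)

4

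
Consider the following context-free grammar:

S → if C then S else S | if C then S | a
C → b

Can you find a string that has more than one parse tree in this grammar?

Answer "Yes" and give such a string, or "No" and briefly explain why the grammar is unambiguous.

Yes - the string 'if b then if b then a else a' has two distinct parse trees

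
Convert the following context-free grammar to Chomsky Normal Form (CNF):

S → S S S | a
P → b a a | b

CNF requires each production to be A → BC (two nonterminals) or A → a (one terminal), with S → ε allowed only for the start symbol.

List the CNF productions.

S → a; TB → b; TA → a; P → b; S → S X0; X0 → S S; P → TB X1; X1 → TA TA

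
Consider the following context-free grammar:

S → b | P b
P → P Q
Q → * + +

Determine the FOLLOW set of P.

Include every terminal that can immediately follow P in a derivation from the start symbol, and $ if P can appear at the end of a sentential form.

We compute FOLLOW(P) using the standard algorithm.
FOLLOW(S) starts with {$}.
FIRST(P) = {}
FIRST(Q) = {*}
FIRST(S) = {b}
FOLLOW(P) = {*, b}
FOLLOW(Q) = {*, b}
FOLLOW(S) = {$}
Therefore, FOLLOW(P) = {*, b}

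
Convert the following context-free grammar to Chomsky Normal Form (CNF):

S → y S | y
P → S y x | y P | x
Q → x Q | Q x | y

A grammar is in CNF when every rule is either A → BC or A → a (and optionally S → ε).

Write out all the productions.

TY → y; S → y; TX → x; P → x; Q → y; S → TY S; P → S X0; X0 → TY TX; P → TY P; Q → TX Q; Q → Q TX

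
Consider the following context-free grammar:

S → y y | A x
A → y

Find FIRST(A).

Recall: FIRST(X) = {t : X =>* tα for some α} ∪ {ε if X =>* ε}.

We compute FIRST(A) using the standard algorithm.
FIRST(A) = {y}
FIRST(S) = {y}
Therefore, FIRST(A) = {y}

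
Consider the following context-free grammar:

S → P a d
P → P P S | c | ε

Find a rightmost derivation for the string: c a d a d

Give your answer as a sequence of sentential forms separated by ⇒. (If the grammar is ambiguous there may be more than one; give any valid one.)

S ⇒ P a d ⇒ P P S a d ⇒ P P P a d a d ⇒ P P c a d a d ⇒ P c a d a d ⇒ c a d a d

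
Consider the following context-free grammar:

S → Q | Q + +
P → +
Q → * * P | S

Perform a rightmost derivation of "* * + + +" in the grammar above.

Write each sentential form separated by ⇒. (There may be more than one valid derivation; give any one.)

S ⇒ Q + + ⇒ * * P + + ⇒ * * + + +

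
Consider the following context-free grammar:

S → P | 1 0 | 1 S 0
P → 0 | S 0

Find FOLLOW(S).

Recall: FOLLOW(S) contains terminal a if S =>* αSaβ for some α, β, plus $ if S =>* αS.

We compute FOLLOW(S) using the standard algorithm.
FOLLOW(S) starts with {$}.
FIRST(P) = {0, 1}
FIRST(S) = {0, 1}
FOLLOW(P) = {$, 0}
FOLLOW(S) = {$, 0}
Therefore, FOLLOW(S) = {$, 0}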